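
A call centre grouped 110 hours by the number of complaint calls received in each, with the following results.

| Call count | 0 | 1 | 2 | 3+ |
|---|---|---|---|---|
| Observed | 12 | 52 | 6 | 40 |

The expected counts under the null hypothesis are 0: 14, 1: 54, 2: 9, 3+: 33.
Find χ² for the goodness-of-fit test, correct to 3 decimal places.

cat         O        E   (O−E)²/E
0          12       14     0.2857
1          52       54     0.0741
2           6        9     1.0000
3+         40       33     1.4848
Sum = 2.845

2.845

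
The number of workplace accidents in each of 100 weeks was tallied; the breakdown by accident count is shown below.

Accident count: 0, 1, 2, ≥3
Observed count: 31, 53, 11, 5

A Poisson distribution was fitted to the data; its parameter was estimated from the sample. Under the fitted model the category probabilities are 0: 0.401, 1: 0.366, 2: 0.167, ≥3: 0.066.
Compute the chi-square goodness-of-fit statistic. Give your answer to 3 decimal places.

Expected counts E_i = n·p_i: 100×0.401 = 40.1, 100×0.366 = 36.6, 100×0.167 = 16.7, 100×0.066 = 6.6.
0: (31 − 40.1)²/40.1 = 82.81/40.1 = 2.0651
1: (53 − 36.6)²/36.6 = 268.96/36.6 = 7.3486
2: (11 − 16.7)²/16.7 = 32.49/16.7 = 1.9455
≥3: (5 − 6.6)²/6.6 = 2.56/6.6 = 0.3879
Sum = 11.747

11.747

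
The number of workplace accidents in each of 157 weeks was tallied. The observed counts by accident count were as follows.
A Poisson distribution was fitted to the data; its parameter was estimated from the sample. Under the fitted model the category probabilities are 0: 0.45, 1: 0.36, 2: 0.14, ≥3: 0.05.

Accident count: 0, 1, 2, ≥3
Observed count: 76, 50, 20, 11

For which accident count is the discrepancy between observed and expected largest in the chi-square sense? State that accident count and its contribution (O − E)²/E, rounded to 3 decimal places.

≥3, 1.264

Expected counts E_i = n·p_i: 157×0.45 = 70.65, 157×0.36 = 56.52, 157×0.14 = 21.98, 157×0.05 = 7.85.
cat         O        E   (O−E)²/E
0          76    70.65     0.4051
1          50    56.52     0.7521
2          20    21.98     0.1784
≥3         11     7.85     1.2640
The largest term is for ≥3: 1.264.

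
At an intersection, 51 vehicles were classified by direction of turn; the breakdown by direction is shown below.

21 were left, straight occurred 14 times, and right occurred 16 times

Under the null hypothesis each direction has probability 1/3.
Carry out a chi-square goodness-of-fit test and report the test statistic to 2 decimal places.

Expected count for each of the 3 categories: 51/3 = 17.
cat           O        E   (O−E)²/E
left         21       17      0.941
straight     14       17      0.529
right        16       17      0.059
Sum = 1.53

1.53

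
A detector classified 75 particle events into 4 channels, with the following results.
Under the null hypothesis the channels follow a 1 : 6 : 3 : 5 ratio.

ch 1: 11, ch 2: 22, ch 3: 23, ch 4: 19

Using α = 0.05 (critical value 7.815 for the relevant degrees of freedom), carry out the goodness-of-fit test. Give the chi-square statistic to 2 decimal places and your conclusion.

Ratio total = 15. Expected counts: 75×1/15 = 5, 75×6/15 = 30, 75×3/15 = 15, 75×5/15 = 25.
ch 1: (11 − 5)²/5 = 36/5 = 7.200
ch 2: (22 − 30)²/30 = 64/30 = 2.133
ch 3: (23 − 15)²/15 = 64/15 = 4.267
ch 4: (19 − 25)²/25 = 36/25 = 1.440
Sum = 15.04
df = 3. Since 15.04 > 7.815, we reject H₀.

15.04; reject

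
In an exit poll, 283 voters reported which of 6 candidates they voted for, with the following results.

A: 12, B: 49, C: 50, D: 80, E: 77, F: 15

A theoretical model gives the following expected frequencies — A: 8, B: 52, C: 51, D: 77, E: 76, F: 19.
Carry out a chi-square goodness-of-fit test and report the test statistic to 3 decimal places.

A: (12 − 8)²/8 = 16/8 = 2.0000
B: (49 − 52)²/52 = 9/52 = 0.1731
C: (50 − 51)²/51 = 1/51 = 0.0196
D: (80 − 77)²/77 = 9/77 = 0.1169
E: (77 − 76)²/76 = 1/76 = 0.0132
F: (15 − 19)²/19 = 16/19 = 0.8421
Sum = 3.165

3.165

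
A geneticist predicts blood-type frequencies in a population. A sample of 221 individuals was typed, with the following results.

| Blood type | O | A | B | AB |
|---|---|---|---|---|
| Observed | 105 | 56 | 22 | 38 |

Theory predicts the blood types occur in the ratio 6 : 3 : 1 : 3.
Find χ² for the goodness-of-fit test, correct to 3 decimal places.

5.363

Ratio total = 13. Expected counts: 221×6/13 = 102, 221×3/13 = 51, 221×1/13 = 17, 221×3/13 = 51.
cat         O        E   (O−E)²/E
O         105      102     0.0882
A          56       51     0.4902
B          22       17     1.4706
AB         38       51     3.3137
Sum = 5.363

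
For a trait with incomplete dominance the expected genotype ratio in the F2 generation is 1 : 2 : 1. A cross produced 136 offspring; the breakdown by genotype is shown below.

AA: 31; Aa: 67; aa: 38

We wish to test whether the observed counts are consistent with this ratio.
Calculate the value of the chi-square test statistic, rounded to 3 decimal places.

Ratio total = 4. Expected counts: 136×1/4 = 34, 136×2/4 = 68, 136×1/4 = 34.
cat         O        E   (O−E)²/E
AA         31       34     0.2647
Aa         67       68     0.0147
aa         38       34     0.4706
Sum = 0.750

0.750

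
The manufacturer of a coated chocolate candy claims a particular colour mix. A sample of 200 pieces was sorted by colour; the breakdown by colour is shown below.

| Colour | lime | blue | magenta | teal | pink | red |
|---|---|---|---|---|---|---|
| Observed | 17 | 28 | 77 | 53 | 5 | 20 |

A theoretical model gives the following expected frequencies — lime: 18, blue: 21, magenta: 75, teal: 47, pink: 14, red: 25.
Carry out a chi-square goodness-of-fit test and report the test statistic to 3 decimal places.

9.994

χ² = (17−18)²/18 + (28−21)²/21 + (77−75)²/75 + (53−47)²/47 + (5−14)²/14 + (20−25)²/25
   = 0.0556 + 2.3333 + 0.0533 + 0.7660 + 5.7857 + 1.0000
Sum = 9.994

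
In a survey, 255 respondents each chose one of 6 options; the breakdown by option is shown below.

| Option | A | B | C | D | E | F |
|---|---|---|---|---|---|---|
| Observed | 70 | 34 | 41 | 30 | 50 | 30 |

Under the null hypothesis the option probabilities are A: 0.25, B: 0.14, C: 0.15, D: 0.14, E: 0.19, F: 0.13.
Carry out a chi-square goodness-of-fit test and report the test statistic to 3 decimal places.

2.150

Expected counts E_i = n·p_i: 255×0.25 = 63.75, 255×0.14 = 35.7, 255×0.15 = 38.25, 255×0.14 = 35.7, 255×0.19 = 48.45, 255×0.13 = 33.15.
A: (70 − 63.75)²/63.75 = 39.0625/63.75 = 0.6127
B: (34 − 35.7)²/35.7 = 2.89/35.7 = 0.0810
C: (41 − 38.25)²/38.25 = 7.5625/38.25 = 0.1977
D: (30 − 35.7)²/35.7 = 32.49/35.7 = 0.9101
E: (50 − 48.45)²/48.45 = 2.4025/48.45 = 0.0496
F: (30 − 33.15)²/33.15 = 9.9225/33.15 = 0.2993
Sum = 2.150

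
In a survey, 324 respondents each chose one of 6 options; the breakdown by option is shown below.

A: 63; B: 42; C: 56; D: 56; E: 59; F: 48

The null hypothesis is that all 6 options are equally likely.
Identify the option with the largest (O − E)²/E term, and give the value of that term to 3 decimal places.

Under H₀ each category has probability 1/6, so each expected count is 324/6 = 54.
cat         O        E   (O−E)²/E
A          63       54     1.5000
B          42       54     2.6667
C          56       54     0.0741
D          56       54     0.0741
E          59       54     0.4630
F          48       54     0.6667
The largest term is for B: 2.667.

B, 2.667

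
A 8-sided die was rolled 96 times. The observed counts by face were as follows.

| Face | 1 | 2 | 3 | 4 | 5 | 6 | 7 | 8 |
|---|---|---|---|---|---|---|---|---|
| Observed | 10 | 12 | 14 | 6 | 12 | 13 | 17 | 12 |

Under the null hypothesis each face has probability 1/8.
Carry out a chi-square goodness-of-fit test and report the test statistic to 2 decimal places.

Expected count for each of the 8 categories: 96/8 = 12.
cat         O        E   (O−E)²/E
1          10       12      0.333
2          12       12      0.000
3          14       12      0.333
4           6       12      3.000
5          12       12      0.000
6          13       12      0.083
7          17       12      2.083
8          12       12      0.000
Sum = 5.83

5.83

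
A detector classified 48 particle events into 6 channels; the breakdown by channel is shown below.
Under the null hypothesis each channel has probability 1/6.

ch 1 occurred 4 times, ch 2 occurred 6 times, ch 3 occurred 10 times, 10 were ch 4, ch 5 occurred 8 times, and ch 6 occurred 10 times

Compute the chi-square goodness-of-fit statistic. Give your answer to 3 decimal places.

4.000

Expected count for each of the 6 categories: 48/6 = 8.
cat         O        E   (O−E)²/E
ch 1        4        8     2.0000
ch 2        6        8     0.5000
ch 3       10        8     0.5000
ch 4       10        8     0.5000
ch 5        8        8     0.0000
ch 6       10        8     0.5000
Sum = 4.000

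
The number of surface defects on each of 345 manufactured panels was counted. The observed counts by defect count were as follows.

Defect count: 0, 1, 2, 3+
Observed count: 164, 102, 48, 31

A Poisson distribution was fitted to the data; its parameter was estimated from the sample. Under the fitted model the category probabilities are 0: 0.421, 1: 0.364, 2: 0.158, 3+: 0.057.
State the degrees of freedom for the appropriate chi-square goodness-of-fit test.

2

There are k = 4 categories and 1 parameter estimated from the data, so df = 4 − 1 − 1 = 2.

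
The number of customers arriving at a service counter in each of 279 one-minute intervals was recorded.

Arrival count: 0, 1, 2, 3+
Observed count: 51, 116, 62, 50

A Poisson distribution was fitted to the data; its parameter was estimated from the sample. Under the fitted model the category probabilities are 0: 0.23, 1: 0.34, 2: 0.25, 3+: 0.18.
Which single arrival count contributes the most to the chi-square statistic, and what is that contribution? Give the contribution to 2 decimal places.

1, 4.71

Expected counts E_i = n·p_i: 279×0.23 = 64.17, 279×0.34 = 94.86, 279×0.25 = 69.75, 279×0.18 = 50.22.
0: (51 − 64.17)²/64.17 = 173.4489/64.17 = 2.703
1: (116 − 94.86)²/94.86 = 446.8996/94.86 = 4.711
2: (62 − 69.75)²/69.75 = 60.0625/69.75 = 0.861
3+: (50 − 50.22)²/50.22 = 0.0484/50.22 = 0.001
The largest term is for 1: 4.71.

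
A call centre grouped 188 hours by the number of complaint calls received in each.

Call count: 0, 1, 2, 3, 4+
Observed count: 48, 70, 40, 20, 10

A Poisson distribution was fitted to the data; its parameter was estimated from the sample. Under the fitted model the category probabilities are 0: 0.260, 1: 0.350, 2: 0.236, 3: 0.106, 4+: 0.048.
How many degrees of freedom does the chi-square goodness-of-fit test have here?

3

There are k = 5 categories and 1 parameter estimated from the data, so df = 5 − 1 − 1 = 3.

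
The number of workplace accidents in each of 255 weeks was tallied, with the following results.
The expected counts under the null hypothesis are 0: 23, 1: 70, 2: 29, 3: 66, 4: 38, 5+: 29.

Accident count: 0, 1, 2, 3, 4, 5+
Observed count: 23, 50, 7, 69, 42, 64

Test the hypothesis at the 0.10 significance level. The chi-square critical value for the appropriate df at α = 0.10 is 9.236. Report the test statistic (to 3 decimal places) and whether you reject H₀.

65.203; reject

cat         O        E   (O−E)²/E
0          23       23     0.0000
1          50       70     5.7143
2           7       29    16.6897
3          69       66     0.1364
4          42       38     0.4211
5+         64       29    42.2414
Sum = 65.203
df = 5. Since 65.203 > 9.236, we reject H₀.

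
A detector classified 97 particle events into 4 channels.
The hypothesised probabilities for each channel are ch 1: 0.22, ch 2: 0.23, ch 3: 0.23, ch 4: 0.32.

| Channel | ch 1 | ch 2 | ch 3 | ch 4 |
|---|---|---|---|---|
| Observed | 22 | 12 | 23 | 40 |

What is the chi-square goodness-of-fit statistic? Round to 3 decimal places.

7.393

Expected counts E_i = n·p_i: 97×0.22 = 21.34, 97×0.23 = 22.31, 97×0.23 = 22.31, 97×0.32 = 31.04.
cat         O        E   (O−E)²/E
ch 1       22    21.34     0.0204
ch 2       12    22.31     4.7645
ch 3       23    22.31     0.0213
ch 4       40    31.04     2.5864
Sum = 7.393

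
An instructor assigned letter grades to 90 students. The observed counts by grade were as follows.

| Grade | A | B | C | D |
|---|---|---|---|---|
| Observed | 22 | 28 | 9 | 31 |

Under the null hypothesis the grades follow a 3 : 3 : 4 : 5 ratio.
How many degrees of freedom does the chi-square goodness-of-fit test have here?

There are k = 4 categories and no parameters were estimated from the data, so df = 4 − 1 = 3.

3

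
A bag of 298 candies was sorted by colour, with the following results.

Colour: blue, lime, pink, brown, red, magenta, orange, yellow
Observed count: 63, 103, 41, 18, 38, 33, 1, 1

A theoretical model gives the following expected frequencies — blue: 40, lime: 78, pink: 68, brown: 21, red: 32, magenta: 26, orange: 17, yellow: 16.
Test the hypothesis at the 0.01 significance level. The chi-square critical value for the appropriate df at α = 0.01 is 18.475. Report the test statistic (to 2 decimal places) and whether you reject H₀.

64.52; reject

χ² = (63−40)²/40 + (103−78)²/78 + (41−68)²/68 + (18−21)²/21 + (38−32)²/32 + (33−26)²/26 + (1−17)²/17 + (1−16)²/16
   = 13.225 + 8.013 + 10.721 + 0.429 + 1.125 + 1.885 + 15.059 + 14.063
Sum = 64.52
df = 7. Since 64.52 > 18.475, we reject H₀.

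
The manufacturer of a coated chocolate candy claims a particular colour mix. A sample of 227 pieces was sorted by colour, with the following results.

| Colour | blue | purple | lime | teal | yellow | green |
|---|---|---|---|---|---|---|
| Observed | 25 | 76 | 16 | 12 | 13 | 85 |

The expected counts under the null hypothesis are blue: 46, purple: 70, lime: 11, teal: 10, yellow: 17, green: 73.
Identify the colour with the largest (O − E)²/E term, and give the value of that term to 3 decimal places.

χ² = (25−46)²/46 + (76−70)²/70 + (16−11)²/11 + (12−10)²/10 + (13−17)²/17 + (85−73)²/73
   = 9.5870 + 0.5143 + 2.2727 + 0.4000 + 0.9412 + 1.9726
The largest term is for blue: 9.587.

blue, 9.587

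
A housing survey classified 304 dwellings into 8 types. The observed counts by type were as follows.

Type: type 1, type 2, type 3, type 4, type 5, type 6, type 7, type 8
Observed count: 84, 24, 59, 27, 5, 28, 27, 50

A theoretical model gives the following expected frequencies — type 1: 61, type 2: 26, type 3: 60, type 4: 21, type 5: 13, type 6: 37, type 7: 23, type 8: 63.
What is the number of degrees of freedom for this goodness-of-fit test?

There are k = 8 categories and no parameters were estimated from the data, so df = 8 − 1 = 7.

7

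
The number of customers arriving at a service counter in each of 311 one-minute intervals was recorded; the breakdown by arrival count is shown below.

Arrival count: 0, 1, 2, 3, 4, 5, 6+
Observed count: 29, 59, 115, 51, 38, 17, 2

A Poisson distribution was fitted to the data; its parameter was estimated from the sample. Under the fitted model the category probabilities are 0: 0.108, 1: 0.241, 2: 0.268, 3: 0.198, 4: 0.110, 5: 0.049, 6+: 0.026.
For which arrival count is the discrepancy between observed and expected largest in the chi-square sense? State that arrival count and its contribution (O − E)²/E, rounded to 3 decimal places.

Expected counts E_i = n·p_i: 311×0.108 = 33.588, 311×0.241 = 74.951, 311×0.268 = 83.348, 311×0.198 = 61.578, 311×0.110 = 34.21, 311×0.049 = 15.239, 311×0.026 = 8.086.
cat         O        E   (O−E)²/E
0          29   33.588     0.6267
1          59   74.951     3.3947
2         115   83.348    12.0201
3          51   61.578     1.8171
4          38    34.21     0.4199
5          17   15.239     0.2035
6+          2    8.086     4.5807
The largest term is for 2: 12.020.

2, 12.020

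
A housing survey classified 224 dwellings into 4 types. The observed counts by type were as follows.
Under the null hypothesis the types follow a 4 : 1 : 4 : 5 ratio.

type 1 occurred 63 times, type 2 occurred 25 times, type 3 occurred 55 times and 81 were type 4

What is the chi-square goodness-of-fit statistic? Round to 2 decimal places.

Ratio total = 14. Expected counts: 224×4/14 = 64, 224×1/14 = 16, 224×4/14 = 64, 224×5/14 = 80.
cat         O        E   (O−E)²/E
type 1     63       64      0.016
type 2     25       16      5.063
type 3     55       64      1.266
type 4     81       80      0.013
Sum = 6.36

6.36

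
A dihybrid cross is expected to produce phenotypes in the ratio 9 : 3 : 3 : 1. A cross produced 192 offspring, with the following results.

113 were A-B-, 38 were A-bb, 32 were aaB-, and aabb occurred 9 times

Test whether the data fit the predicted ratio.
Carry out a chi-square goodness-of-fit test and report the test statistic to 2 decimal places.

1.54

Ratio total = 16. Expected counts: 192×9/16 = 108, 192×3/16 = 36, 192×3/16 = 36, 192×1/16 = 12.
A-B-: (113 − 108)²/108 = 25/108 = 0.231
A-bb: (38 − 36)²/36 = 4/36 = 0.111
aaB-: (32 − 36)²/36 = 16/36 = 0.444
aabb: (9 − 12)²/12 = 9/12 = 0.750
Sum = 1.54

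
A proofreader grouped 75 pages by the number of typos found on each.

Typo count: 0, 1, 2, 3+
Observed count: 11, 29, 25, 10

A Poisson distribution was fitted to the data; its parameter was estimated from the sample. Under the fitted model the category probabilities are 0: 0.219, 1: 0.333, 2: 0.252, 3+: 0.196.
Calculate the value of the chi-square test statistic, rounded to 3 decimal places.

5.912

Expected counts E_i = n·p_i: 75×0.219 = 16.425, 75×0.333 = 24.975, 75×0.252 = 18.9, 75×0.196 = 14.7.
0: (11 − 16.425)²/16.425 = 29.430625/16.425 = 1.7918
1: (29 − 24.975)²/24.975 = 16.200625/24.975 = 0.6487
2: (25 − 18.9)²/18.9 = 37.21/18.9 = 1.9688
3+: (10 − 14.7)²/14.7 = 22.09/14.7 = 1.5027
Sum = 5.912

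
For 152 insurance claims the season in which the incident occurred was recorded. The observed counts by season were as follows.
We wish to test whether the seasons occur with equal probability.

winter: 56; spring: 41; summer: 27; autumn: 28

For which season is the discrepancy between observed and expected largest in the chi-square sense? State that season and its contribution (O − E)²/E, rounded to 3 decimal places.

winter, 8.526

Expected count for each of the 4 categories: 152/4 = 38.
cat         O        E   (O−E)²/E
winter     56       38     8.5263
spring     41       38     0.2368
summer     27       38     3.1842
autumn     28       38     2.6316
The largest term is for winter: 8.526.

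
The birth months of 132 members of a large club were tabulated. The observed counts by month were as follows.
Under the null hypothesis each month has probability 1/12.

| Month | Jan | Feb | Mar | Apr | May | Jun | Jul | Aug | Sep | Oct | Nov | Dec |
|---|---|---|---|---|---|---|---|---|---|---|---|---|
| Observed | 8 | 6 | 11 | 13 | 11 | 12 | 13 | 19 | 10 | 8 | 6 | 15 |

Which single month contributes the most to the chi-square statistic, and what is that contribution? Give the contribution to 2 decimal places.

Aug, 5.82

Expected count for each of the 12 categories: 132/12 = 11.
χ² = (8−11)²/11 + (6−11)²/11 + (11−11)²/11 + (13−11)²/11 + (11−11)²/11 + (12−11)²/11 + (13−11)²/11 + (19−11)²/11 + (10−11)²/11 + (8−11)²/11 + (6−11)²/11 + (15−11)²/11
   = 0.818 + 2.273 + 0.000 + 0.364 + 0.000 + 0.091 + 0.364 + 5.818 + 0.091 + 0.818 + 2.273 + 1.455
The largest term is for Aug: 5.82.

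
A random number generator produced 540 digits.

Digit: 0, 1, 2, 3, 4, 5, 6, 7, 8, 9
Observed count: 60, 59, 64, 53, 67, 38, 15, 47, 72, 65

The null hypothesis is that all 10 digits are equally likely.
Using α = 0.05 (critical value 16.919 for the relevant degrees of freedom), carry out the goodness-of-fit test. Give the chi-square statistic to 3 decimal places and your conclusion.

48.185; reject

Under H₀ each category has probability 1/10, so each expected count is 540/10 = 54.
χ² = (60−54)²/54 + (59−54)²/54 + (64−54)²/54 + (53−54)²/54 + (67−54)²/54 + (38−54)²/54 + (15−54)²/54 + (47−54)²/54 + (72−54)²/54 + (65−54)²/54
   = 0.6667 + 0.4630 + 1.8519 + 0.0185 + 3.1296 + 4.7407 + 28.1667 + 0.9074 + 6.0000 + 2.2407
Sum = 48.185
df = 9. Since 48.185 > 16.919, we reject H₀.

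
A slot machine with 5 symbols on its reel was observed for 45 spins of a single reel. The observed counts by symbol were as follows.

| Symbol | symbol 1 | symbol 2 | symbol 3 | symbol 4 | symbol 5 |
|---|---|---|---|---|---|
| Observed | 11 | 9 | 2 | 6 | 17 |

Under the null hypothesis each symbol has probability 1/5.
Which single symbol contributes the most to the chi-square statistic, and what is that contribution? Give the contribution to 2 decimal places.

Under H₀ each category has probability 1/5, so each expected count is 45/5 = 9.
χ² = (11−9)²/9 + (9−9)²/9 + (2−9)²/9 + (6−9)²/9 + (17−9)²/9
   = 0.444 + 0.000 + 5.444 + 1.000 + 7.111
The largest term is for symbol 5: 7.11.

symbol 5, 7.11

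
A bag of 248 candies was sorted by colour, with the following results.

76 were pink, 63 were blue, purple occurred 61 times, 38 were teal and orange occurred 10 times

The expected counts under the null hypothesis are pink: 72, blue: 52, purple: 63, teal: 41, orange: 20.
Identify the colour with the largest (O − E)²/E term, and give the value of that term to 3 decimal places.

orange, 5.000

pink: (76 − 72)²/72 = 16/72 = 0.2222
blue: (63 − 52)²/52 = 121/52 = 2.3269
purple: (61 − 63)²/63 = 4/63 = 0.0635
teal: (38 − 41)²/41 = 9/41 = 0.2195
orange: (10 − 20)²/20 = 100/20 = 5.0000
The largest term is for orange: 5.000.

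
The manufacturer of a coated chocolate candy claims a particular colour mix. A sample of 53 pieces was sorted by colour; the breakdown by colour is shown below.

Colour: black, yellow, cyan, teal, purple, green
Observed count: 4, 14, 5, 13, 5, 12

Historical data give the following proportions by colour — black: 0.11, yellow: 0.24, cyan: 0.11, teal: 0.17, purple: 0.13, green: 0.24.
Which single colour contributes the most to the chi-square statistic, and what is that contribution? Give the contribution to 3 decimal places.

Expected counts E_i = n·p_i: 53×0.11 = 5.83, 53×0.24 = 12.72, 53×0.11 = 5.83, 53×0.17 = 9.01, 53×0.13 = 6.89, 53×0.24 = 12.72.
black: (4 − 5.83)²/5.83 = 3.3489/5.83 = 0.5744
yellow: (14 − 12.72)²/12.72 = 1.6384/12.72 = 0.1288
cyan: (5 − 5.83)²/5.83 = 0.6889/5.83 = 0.1182
teal: (13 − 9.01)²/9.01 = 15.9201/9.01 = 1.7669
purple: (5 − 6.89)²/6.89 = 3.5721/6.89 = 0.5184
green: (12 − 12.72)²/12.72 = 0.5184/12.72 = 0.0408
The largest term is for teal: 1.767.

teal, 1.767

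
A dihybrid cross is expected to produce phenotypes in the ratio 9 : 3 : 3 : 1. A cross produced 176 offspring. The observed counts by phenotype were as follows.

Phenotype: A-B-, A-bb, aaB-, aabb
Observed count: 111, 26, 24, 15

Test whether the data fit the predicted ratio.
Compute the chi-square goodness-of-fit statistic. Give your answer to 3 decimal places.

6.848

Ratio total = 16. Expected counts: 176×9/16 = 99, 176×3/16 = 33, 176×3/16 = 33, 176×1/16 = 11.
A-B-: (111 − 99)²/99 = 144/99 = 1.4545
A-bb: (26 − 33)²/33 = 49/33 = 1.4848
aaB-: (24 − 33)²/33 = 81/33 = 2.4545
aabb: (15 − 11)²/11 = 16/11 = 1.4545
Sum = 6.848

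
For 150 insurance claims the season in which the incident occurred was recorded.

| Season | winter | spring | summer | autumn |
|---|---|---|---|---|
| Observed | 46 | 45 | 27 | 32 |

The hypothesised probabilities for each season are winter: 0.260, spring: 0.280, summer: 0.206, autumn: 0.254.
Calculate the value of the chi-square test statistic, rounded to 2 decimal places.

Expected counts E_i = n·p_i: 150×0.260 = 39, 150×0.280 = 42, 150×0.206 = 30.9, 150×0.254 = 38.1.
winter: (46 − 39)²/39 = 49/39 = 1.256
spring: (45 − 42)²/42 = 9/42 = 0.214
summer: (27 − 30.9)²/30.9 = 15.21/30.9 = 0.492
autumn: (32 − 38.1)²/38.1 = 37.21/38.1 = 0.977
Sum = 2.94

2.94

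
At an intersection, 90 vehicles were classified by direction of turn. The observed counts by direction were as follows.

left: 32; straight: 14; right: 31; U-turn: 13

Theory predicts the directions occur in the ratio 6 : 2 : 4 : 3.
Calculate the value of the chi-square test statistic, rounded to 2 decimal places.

Ratio total = 15. Expected counts: 90×6/15 = 36, 90×2/15 = 12, 90×4/15 = 24, 90×3/15 = 18.
cat           O        E   (O−E)²/E
left         32       36      0.444
straight     14       12      0.333
right        31       24      2.042
U-turn       13       18      1.389
Sum = 4.21

4.21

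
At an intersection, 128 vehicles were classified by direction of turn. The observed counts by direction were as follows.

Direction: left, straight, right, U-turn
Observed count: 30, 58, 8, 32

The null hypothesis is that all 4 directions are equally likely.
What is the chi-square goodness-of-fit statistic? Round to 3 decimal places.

39.250

Under H₀ each category has probability 1/4, so each expected count is 128/4 = 32.
cat           O        E   (O−E)²/E
left         30       32     0.1250
straight     58       32    21.1250
right         8       32    18.0000
U-turn       32       32     0.0000
Sum = 39.250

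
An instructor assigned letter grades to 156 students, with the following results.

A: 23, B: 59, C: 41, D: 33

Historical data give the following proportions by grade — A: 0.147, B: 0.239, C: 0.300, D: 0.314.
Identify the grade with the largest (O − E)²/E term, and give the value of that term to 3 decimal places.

Expected counts E_i = n·p_i: 156×0.147 = 22.932, 156×0.239 = 37.284, 156×0.300 = 46.8, 156×0.314 = 48.984.
cat         O        E   (O−E)²/E
A          23   22.932     0.0002
B          59   37.284    12.6484
C          41     46.8     0.7188
D          33   48.984     5.2157
The largest term is for B: 12.648.

B, 12.648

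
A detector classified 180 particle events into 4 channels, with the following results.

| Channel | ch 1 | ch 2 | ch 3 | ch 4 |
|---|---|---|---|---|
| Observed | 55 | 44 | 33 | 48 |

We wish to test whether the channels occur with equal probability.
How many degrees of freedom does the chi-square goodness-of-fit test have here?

There are k = 4 categories and no parameters were estimated from the data, so df = 4 − 1 = 3.

3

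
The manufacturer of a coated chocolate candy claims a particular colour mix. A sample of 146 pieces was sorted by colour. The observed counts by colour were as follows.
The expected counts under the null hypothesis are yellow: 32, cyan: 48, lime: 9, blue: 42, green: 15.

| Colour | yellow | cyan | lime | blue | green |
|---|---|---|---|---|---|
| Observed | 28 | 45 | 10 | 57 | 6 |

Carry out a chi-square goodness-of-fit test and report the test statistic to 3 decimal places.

11.556

yellow: (28 − 32)²/32 = 16/32 = 0.5000
cyan: (45 − 48)²/48 = 9/48 = 0.1875
lime: (10 − 9)²/9 = 1/9 = 0.1111
blue: (57 − 42)²/42 = 225/42 = 5.3571
green: (6 − 15)²/15 = 81/15 = 5.4000
Sum = 11.556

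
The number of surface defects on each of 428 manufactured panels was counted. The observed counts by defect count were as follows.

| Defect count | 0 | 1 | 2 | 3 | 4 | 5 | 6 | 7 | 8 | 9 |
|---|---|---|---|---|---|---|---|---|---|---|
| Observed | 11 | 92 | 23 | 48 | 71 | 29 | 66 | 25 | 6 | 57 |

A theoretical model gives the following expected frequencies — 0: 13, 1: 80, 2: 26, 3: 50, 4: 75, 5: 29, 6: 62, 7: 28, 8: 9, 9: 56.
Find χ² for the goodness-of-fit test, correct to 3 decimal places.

4.345

χ² = (11−13)²/13 + (92−80)²/80 + (23−26)²/26 + (48−50)²/50 + (71−75)²/75 + (29−29)²/29 + (66−62)²/62 + (25−28)²/28 + (6−9)²/9 + (57−56)²/56
   = 0.3077 + 1.8000 + 0.3462 + 0.0800 + 0.2133 + 0.0000 + 0.2581 + 0.3214 + 1.0000 + 0.0179
Sum = 4.345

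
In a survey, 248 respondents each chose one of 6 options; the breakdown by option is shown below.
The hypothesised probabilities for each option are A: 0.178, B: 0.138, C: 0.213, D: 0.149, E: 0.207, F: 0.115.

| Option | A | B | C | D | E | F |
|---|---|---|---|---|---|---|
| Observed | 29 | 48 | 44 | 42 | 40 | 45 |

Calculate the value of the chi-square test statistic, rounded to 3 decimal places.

24.930

Expected counts E_i = n·p_i: 248×0.178 = 44.144, 248×0.138 = 34.224, 248×0.213 = 52.824, 248×0.149 = 36.952, 248×0.207 = 51.336, 248×0.115 = 28.52.
χ² = (29−44.144)²/44.144 + (48−34.224)²/34.224 + (44−52.824)²/52.824 + (42−36.952)²/36.952 + (40−51.336)²/51.336 + (45−28.52)²/28.52
   = 5.1953 + 5.5452 + 1.4740 + 0.6896 + 2.5032 + 9.5228
Sum = 24.930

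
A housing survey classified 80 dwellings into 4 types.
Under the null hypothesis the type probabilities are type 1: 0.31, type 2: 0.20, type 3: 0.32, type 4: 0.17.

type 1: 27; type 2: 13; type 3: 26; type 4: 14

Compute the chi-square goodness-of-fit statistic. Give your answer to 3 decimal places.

0.776

Expected counts E_i = n·p_i: 80×0.31 = 24.8, 80×0.20 = 16, 80×0.32 = 25.6, 80×0.17 = 13.6.
χ² = (27−24.8)²/24.8 + (13−16)²/16 + (26−25.6)²/25.6 + (14−13.6)²/13.6
   = 0.1952 + 0.5625 + 0.0063 + 0.0118
Sum = 0.776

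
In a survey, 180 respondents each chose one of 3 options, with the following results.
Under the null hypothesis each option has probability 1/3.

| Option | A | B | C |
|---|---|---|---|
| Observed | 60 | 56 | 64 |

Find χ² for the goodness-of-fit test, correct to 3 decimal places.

0.533

Under H₀ each category has probability 1/3, so each expected count is 180/3 = 60.
A: (60 − 60)²/60 = 0/60 = 0.0000
B: (56 − 60)²/60 = 16/60 = 0.2667
C: (64 − 60)²/60 = 16/60 = 0.2667
Sum = 0.533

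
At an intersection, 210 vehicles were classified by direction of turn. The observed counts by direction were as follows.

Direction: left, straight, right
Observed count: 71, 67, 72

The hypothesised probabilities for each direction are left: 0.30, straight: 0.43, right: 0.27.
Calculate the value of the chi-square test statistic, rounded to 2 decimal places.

Expected counts E_i = n·p_i: 210×0.30 = 63, 210×0.43 = 90.3, 210×0.27 = 56.7.
χ² = (71−63)²/63 + (67−90.3)²/90.3 + (72−56.7)²/56.7
   = 1.016 + 6.012 + 4.129
Sum = 11.16

11.16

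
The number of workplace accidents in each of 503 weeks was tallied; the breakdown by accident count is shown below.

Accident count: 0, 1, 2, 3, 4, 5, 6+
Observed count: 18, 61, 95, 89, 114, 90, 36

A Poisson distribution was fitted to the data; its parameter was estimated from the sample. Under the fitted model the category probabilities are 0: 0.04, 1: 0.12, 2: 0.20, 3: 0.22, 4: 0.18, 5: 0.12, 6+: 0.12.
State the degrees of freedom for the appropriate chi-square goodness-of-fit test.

There are k = 7 categories and 1 parameter estimated from the data, so df = 7 − 1 − 1 = 5.

5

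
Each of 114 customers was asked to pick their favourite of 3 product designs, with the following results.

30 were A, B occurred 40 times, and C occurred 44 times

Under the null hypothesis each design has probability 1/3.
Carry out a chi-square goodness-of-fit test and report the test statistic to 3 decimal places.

2.737

Under H₀ each category has probability 1/3, so each expected count is 114/3 = 38.
cat         O        E   (O−E)²/E
A          30       38     1.6842
B          40       38     0.1053
C          44       38     0.9474
Sum = 2.737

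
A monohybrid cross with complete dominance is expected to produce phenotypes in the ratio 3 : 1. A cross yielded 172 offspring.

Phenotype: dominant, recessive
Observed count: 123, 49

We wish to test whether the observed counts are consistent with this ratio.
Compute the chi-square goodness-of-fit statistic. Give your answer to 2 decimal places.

Ratio total = 4. Expected counts: 172×3/4 = 129, 172×1/4 = 43.
cat            O        E   (O−E)²/E
dominant     123      129      0.279
recessive     49       43      0.837
Sum = 1.12

1.12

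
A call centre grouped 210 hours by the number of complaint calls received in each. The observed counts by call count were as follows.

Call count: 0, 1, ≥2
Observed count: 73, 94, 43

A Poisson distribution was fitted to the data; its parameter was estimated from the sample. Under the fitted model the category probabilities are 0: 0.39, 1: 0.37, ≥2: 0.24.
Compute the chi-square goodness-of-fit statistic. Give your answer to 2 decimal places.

5.47

Expected counts E_i = n·p_i: 210×0.39 = 81.9, 210×0.37 = 77.7, 210×0.24 = 50.4.
χ² = (73−81.9)²/81.9 + (94−77.7)²/77.7 + (43−50.4)²/50.4
   = 0.967 + 3.419 + 1.087
Sum = 5.47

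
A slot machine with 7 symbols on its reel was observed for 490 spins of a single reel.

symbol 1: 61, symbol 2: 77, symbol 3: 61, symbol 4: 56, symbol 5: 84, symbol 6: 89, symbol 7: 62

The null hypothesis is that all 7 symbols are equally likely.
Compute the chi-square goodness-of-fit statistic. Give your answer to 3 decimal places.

Expected count for each of the 7 categories: 490/7 = 70.
symbol 1: (61 − 70)²/70 = 81/70 = 1.1571
symbol 2: (77 − 70)²/70 = 49/70 = 0.7000
symbol 3: (61 − 70)²/70 = 81/70 = 1.1571
symbol 4: (56 − 70)²/70 = 196/70 = 2.8000
symbol 5: (84 − 70)²/70 = 196/70 = 2.8000
symbol 6: (89 − 70)²/70 = 361/70 = 5.1571
symbol 7: (62 − 70)²/70 = 64/70 = 0.9143
Sum = 14.686

14.686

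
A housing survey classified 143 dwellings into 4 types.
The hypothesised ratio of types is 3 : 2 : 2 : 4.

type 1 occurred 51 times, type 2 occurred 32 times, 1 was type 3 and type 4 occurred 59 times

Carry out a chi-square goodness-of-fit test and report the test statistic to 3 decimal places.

30.058

Ratio total = 11. Expected counts: 143×3/11 = 39, 143×2/11 = 26, 143×2/11 = 26, 143×4/11 = 52.
cat         O        E   (O−E)²/E
type 1     51       39     3.6923
type 2     32       26     1.3846
type 3      1       26    24.0385
type 4     59       52     0.9423
Sum = 30.058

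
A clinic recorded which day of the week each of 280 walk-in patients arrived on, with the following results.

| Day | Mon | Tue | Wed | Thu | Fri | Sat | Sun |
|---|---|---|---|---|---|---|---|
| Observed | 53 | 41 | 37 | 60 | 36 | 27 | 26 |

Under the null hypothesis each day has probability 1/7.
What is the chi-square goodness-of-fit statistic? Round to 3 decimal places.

24.000

Expected count for each of the 7 categories: 280/7 = 40.
Mon: (53 − 40)²/40 = 169/40 = 4.2250
Tue: (41 − 40)²/40 = 1/40 = 0.0250
Wed: (37 − 40)²/40 = 9/40 = 0.2250
Thu: (60 − 40)²/40 = 400/40 = 10.0000
Fri: (36 − 40)²/40 = 16/40 = 0.4000
Sat: (27 − 40)²/40 = 169/40 = 4.2250
Sun: (26 − 40)²/40 = 196/40 = 4.9000
Sum = 24.000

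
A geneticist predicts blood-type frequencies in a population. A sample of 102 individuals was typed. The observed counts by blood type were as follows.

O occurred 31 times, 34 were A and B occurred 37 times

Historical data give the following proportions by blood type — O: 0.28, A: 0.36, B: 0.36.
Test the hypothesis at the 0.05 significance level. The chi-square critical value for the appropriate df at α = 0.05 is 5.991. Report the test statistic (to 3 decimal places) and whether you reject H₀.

0.412; do not reject

Expected counts E_i = n·p_i: 102×0.28 = 28.56, 102×0.36 = 36.72, 102×0.36 = 36.72.
χ² = (31−28.56)²/28.56 + (34−36.72)²/36.72 + (37−36.72)²/36.72
   = 0.2085 + 0.2015 + 0.0021
Sum = 0.412
df = 2. Since 0.412 < 5.991, we do not reject H₀.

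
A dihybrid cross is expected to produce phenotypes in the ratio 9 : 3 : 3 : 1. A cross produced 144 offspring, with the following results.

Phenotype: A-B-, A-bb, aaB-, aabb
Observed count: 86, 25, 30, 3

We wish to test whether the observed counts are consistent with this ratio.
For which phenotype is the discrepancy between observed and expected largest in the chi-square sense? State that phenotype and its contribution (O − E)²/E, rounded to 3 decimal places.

Ratio total = 16. Expected counts: 144×9/16 = 81, 144×3/16 = 27, 144×3/16 = 27, 144×1/16 = 9.
χ² = (86−81)²/81 + (25−27)²/27 + (30−27)²/27 + (3−9)²/9
   = 0.3086 + 0.1481 + 0.3333 + 4.0000
The largest term is for aabb: 4.000.

aabb, 4.000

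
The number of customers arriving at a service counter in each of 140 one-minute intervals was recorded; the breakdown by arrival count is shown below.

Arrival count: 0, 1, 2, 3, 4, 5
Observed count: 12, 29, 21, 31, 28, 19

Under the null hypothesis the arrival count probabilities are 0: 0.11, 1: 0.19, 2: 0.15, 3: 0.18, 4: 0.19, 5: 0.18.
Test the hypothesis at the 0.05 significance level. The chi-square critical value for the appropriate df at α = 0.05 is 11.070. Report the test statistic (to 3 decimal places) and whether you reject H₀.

3.901; do not reject

Expected counts E_i = n·p_i: 140×0.11 = 15.4, 140×0.19 = 26.6, 140×0.15 = 21, 140×0.18 = 25.2, 140×0.19 = 26.6, 140×0.18 = 25.2.
cat         O        E   (O−E)²/E
0          12     15.4     0.7506
1          29     26.6     0.2165
2          21       21     0.0000
3          31     25.2     1.3349
4          28     26.6     0.0737
5          19     25.2     1.5254
Sum = 3.901
df = 5. Since 3.901 < 11.070, we do not reject H₀.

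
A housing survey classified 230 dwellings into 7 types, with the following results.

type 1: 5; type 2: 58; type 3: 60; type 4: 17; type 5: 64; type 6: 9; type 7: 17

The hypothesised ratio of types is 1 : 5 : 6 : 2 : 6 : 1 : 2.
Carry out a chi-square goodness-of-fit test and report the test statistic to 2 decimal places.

5.05

Ratio total = 23. Expected counts: 230×1/23 = 10, 230×5/23 = 50, 230×6/23 = 60, 230×2/23 = 20, 230×6/23 = 60, 230×1/23 = 10, 230×2/23 = 20.
cat         O        E   (O−E)²/E
type 1      5       10      2.500
type 2     58       50      1.280
type 3     60       60      0.000
type 4     17       20      0.450
type 5     64       60      0.267
type 6      9       10      0.100
type 7     17       20      0.450
Sum = 5.05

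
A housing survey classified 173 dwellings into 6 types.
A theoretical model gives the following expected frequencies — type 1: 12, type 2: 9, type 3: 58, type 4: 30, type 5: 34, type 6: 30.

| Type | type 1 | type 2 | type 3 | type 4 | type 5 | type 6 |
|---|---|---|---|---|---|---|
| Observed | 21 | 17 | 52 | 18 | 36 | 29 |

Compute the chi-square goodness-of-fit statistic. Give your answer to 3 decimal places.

cat         O        E   (O−E)²/E
type 1     21       12     6.7500
type 2     17        9     7.1111
type 3     52       58     0.6207
type 4     18       30     4.8000
type 5     36       34     0.1176
type 6     29       30     0.0333
Sum = 19.433

19.433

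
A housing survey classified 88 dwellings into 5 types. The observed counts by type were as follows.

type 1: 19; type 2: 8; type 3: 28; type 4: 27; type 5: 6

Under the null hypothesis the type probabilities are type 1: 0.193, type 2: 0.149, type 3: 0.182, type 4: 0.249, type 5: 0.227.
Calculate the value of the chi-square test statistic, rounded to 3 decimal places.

22.159

Expected counts E_i = n·p_i: 88×0.193 = 16.984, 88×0.149 = 13.112, 88×0.182 = 16.016, 88×0.249 = 21.912, 88×0.227 = 19.976.
type 1: (19 − 16.984)²/16.984 = 4.064256/16.984 = 0.2393
type 2: (8 − 13.112)²/13.112 = 26.132544/13.112 = 1.9930
type 3: (28 − 16.016)²/16.016 = 143.616256/16.016 = 8.9670
type 4: (27 − 21.912)²/21.912 = 25.887744/21.912 = 1.1814
type 5: (6 − 19.976)²/19.976 = 195.328576/19.976 = 9.7782
Sum = 22.159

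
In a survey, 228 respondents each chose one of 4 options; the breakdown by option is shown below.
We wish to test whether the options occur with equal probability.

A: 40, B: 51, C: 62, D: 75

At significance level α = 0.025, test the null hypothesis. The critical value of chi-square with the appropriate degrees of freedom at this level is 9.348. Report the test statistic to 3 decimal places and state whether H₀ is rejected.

11.825; reject

Under H₀ each category has probability 1/4, so each expected count is 228/4 = 57.
A: (40 − 57)²/57 = 289/57 = 5.0702
B: (51 − 57)²/57 = 36/57 = 0.6316
C: (62 − 57)²/57 = 25/57 = 0.4386
D: (75 − 57)²/57 = 324/57 = 5.6842
Sum = 11.825
df = 3. Since 11.825 > 9.348, we reject H₀.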